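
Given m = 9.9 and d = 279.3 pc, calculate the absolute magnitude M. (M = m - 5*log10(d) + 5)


M = m - 5*log10(d) + 5 = 9.9 - 5*log10(279.3) + 5 = 2.6696

2.6696


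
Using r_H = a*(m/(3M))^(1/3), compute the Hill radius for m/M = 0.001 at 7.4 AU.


r_H = a * (m/3M)^(1/3) = 7.4 * (0.001/3)^(1/3) = 0.5131

0.5131 AU


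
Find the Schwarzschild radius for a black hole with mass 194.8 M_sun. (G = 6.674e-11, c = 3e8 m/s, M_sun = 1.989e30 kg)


M = 194.8 * 1.989e30 kg = 3.874572e+32 kg. rs = 2GM/c^2 = 2 * 6.674e-11 * 3.874572e+32 / (3e8)^2 = 574642.0784

574642.0784 m


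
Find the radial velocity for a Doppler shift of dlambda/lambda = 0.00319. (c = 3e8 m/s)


v = (dlambda/lambda) * c = 0.00319 * 3e8 = 957000.0

957000.0 m/s


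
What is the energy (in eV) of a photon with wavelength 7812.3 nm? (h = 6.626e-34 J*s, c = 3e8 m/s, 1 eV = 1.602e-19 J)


E = hc/lambda = 6.626e-34 * 3e8 / 7.812e-06 = 2.544e-20 J = 0.1588 eV

0.1588 eV


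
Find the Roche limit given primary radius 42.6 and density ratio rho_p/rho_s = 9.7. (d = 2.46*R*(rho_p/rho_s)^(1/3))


d_Roche = 2.46 * 42.6 * 9.7^(1/3) = 223.4954

223.4954


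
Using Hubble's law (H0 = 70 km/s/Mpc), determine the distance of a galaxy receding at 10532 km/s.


d = v / H0 = 10532 / 70 = 150.4571

150.4571 Mpc


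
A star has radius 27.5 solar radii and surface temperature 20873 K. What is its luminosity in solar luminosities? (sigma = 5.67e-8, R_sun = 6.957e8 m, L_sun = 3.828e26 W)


R = 27.5 * 6.957e8 m = 1.913175e+10 m. L = 4*pi*R^2*sigma*T^4 = 4*pi*(1.913175e+10)^2 * 5.67e-8 * 20873^4 = 4.9504173e+31 W. L/L_sun = 4.9504173e+31 / 3.828e26 = 129321.2461

129321.2461 L_sun


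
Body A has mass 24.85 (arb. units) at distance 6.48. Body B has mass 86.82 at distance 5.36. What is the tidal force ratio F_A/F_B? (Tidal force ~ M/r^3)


Ratio = (M1/r1^3) / (M2/r2^3) = (24.85/6.48^3) / (86.82/5.36^3) = 0.162

0.162


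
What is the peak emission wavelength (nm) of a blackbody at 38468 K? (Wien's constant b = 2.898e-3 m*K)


lam_max = b / T = 2.898e-3 / 38468 = 7.534e-08 m = 75.3353 nm

75.3353 nm


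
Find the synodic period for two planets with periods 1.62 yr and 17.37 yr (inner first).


1/P_syn = |1/P1 - 1/P2| = |1/1.62 - 1/17.37| => P_syn = 1.7866

1.7866 years


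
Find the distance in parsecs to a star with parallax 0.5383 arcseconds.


d = 1/p = 1/0.5383 = 1.8577

1.8577 pc


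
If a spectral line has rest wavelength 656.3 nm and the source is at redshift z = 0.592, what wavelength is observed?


lam_obs = lam_emit * (1 + z) = 656.3 * (1 + 0.592) = 1044.8296

1044.8296 nm


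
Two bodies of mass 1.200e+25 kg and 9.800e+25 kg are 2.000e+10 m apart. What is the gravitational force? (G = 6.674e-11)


F = G*m1*m2/r^2 = 6.674e-11 * 1.200e+25 * 9.800e+25 / (2.000e+10)^2 = 6.674e-11 * 1.176e+51 / 4.000e+20 = 1.962e+20

1.962e+20 N


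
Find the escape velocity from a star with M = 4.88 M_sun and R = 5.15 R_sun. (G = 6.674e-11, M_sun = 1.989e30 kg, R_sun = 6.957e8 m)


M = 4.88 * 1.989e30 kg = 9.70632e+30 kg; R = 5.15 * 6.957e8 m = 3.582855e+09 m. v_esc = sqrt(2GM/R) = sqrt(2 * 6.674e-11 * 9.70632e+30 / 3.582855e+09) = 601340.9583

601340.9583 m/s


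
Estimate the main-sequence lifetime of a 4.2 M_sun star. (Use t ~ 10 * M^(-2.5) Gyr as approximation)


t = 10 * M^(-2.5) = 10 * 4.2^(-2.5) = 0.2766

0.2766 Gyr


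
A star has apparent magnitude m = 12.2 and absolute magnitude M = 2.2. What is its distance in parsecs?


d = 10^((m - M + 5)/5) = 10^((12.2 - 2.2 + 5)/5) = 1000.0

1000.0 pc


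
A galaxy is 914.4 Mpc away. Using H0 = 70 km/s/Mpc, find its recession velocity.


v = H0 * d = 70 * 914.4 = 64008.0

64008.0 km/s


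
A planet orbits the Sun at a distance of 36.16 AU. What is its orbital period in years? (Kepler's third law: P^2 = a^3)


P = a^(3/2) = 36.16^1.5 = 217.4416

217.4416 years


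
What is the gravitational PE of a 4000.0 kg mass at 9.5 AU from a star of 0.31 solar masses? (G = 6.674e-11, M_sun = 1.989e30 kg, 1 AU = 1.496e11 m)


M = 0.31 * 1.989e30 kg = 6.1659e+29 kg; r = 9.5 AU * 1.496e11 m/AU = 1.4212e+12 m. U = -GM*m/r = -(6.674e-11 * 6.1659e+29 * 4000.0) / 1.4212e+12 = -1.158e+11

-1.158e+11 J


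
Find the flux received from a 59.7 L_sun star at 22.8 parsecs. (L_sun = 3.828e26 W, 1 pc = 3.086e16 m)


F = L / (4*pi*d^2) = 2.285e+28 / (4*pi*(7.036e+17)^2) = 3.673e-09

3.673e-09 W/m^2


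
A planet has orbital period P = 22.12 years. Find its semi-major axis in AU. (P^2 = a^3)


a = P^(2/3) = 22.12^(2/3) = 7.8799

7.8799 AU


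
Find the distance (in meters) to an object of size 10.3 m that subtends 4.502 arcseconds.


D = size / theta_rad, theta_rad = 4.502 * pi/(180*3600) = 2.183e-05, D = 471907.4865

471907.4865 m


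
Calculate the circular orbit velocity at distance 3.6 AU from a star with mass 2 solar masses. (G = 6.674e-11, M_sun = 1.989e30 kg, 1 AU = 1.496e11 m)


v = sqrt(GM/r) = sqrt(6.674e-11 * 3.978e+30 / 5.386e+11) = 22202.8356

22202.8356 m/s


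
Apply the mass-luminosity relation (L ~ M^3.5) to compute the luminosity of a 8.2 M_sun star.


L/L_sun = (M/M_sun)^3.5 = 8.2^3.5 = 1578.8777

1578.8777 L_sun


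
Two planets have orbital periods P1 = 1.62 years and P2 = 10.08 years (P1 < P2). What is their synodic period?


1/P_syn = |1/P1 - 1/P2| = |1/1.62 - 1/10.08| => P_syn = 1.9302

1.9302 years


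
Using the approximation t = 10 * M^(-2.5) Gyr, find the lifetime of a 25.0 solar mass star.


t = 10 * M^(-2.5) = 10 * 25.0^(-2.5) = 0.0032

0.0032 Gyr


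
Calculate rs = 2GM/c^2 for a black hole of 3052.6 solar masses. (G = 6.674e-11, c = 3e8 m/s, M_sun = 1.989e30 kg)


M = 3052.6 * 1.989e30 kg = 6.0716214e+33 kg. rs = 2GM/c^2 = 2 * 6.674e-11 * 6.0716214e+33 / (3e8)^2 = 9.005e+06

9.005e+06 m


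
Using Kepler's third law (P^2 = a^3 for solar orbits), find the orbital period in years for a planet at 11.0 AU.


P = a^(3/2) = 11.0^1.5 = 36.4829

36.4829 years


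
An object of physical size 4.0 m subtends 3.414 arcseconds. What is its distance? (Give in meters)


D = size / theta_rad, theta_rad = 3.414 * pi/(180*3600) = 1.655e-05, D = 241669.3688

241669.3688 m


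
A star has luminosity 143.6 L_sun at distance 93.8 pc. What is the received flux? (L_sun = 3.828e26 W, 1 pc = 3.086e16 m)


F = L / (4*pi*d^2) = 5.497e+28 / (4*pi*(2.895e+18)^2) = 5.221e-10

5.221e-10 W/m^2


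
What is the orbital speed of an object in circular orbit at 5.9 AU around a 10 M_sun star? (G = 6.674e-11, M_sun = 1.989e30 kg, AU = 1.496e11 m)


v = sqrt(GM/r) = sqrt(6.674e-11 * 1.989e+31 / 8.826e+11) = 38780.972

38780.972 m/s


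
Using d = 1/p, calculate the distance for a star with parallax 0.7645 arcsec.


d = 1/p = 1/0.7645 = 1.308

1.308 pc


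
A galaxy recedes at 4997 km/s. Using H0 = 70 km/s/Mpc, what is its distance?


d = v / H0 = 4997 / 70 = 71.3857

71.3857 Mpc


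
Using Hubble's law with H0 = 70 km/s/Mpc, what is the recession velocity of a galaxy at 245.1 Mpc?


v = H0 * d = 70 * 245.1 = 17157.0

17157.0 km/s


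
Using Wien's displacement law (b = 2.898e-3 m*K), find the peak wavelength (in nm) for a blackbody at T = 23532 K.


lam_max = b / T = 2.898e-3 / 23532 = 1.232e-07 m = 123.1515 nm

123.1515 nm


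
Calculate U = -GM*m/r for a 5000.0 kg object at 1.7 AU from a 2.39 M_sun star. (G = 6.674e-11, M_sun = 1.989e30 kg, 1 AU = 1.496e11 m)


M = 2.39 * 1.989e30 kg = 4.75371e+30 kg; r = 1.7 AU * 1.496e11 m/AU = 2.5432e+11 m. U = -GM*m/r = -(6.674e-11 * 4.75371e+30 * 5000.0) / 2.5432e+11 = -6.237e+12

-6.237e+12 J


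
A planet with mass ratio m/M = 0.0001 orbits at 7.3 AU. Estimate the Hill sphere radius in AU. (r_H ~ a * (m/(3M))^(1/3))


r_H = a * (m/3M)^(1/3) = 7.3 * (0.0001/3)^(1/3) = 0.2349

0.2349 AU


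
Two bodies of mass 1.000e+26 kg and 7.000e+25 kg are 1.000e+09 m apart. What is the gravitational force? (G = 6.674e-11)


F = G*m1*m2/r^2 = 6.674e-11 * 1.000e+26 * 7.000e+25 / (1.000e+09)^2 = 6.674e-11 * 7.000e+51 / 1.000e+18 = 4.672e+23

4.672e+23 N


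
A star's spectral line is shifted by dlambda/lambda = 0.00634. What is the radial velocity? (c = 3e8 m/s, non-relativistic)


v = (dlambda/lambda) * c = 0.00634 * 3e8 = 1.902e+06

1.902e+06 m/s


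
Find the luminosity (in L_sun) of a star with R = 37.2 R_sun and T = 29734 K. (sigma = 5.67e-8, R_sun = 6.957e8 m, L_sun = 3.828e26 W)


R = 37.2 * 6.957e8 m = 2.588004e+10 m. L = 4*pi*R^2*sigma*T^4 = 4*pi*(2.588004e+10)^2 * 5.67e-8 * 29734^4 = 3.7302347e+32 W. L/L_sun = 3.7302347e+32 / 3.828e26 = 974460.4755

974460.4755 L_sun


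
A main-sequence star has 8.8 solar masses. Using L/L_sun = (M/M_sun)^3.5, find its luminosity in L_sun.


L/L_sun = (M/M_sun)^3.5 = 8.8^3.5 = 2021.5726

2021.5726 L_sun


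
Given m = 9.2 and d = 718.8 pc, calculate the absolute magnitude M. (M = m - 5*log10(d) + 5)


M = m - 5*log10(d) + 5 = 9.2 - 5*log10(718.8) + 5 = -0.083

-0.083


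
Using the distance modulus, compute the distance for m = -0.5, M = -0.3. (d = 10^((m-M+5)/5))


d = 10^((m - M + 5)/5) = 10^((-0.5 - -0.3 + 5)/5) = 9.1201

9.1201 pc


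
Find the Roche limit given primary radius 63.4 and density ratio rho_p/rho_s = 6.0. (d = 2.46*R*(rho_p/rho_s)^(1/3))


d_Roche = 2.46 * 63.4 * 6.0^(1/3) = 283.4054

283.4054


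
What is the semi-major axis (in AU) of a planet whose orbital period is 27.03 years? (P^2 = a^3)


a = P^(2/3) = 27.03^(2/3) = 9.0067

9.0067 AU


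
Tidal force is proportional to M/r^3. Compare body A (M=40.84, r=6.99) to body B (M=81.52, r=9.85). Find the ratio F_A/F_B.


Ratio = (M1/r1^3) / (M2/r2^3) = (40.84/6.99^3) / (81.52/9.85^3) = 1.4018

1.4018


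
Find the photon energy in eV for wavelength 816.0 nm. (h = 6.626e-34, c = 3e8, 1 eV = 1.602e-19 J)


E = hc/lambda = 6.626e-34 * 3e8 / 8.160e-07 = 2.436e-19 J = 1.5206 eV

1.5206 eV


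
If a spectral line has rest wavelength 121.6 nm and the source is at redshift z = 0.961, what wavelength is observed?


lam_obs = lam_emit * (1 + z) = 121.6 * (1 + 0.961) = 238.4576

238.4576 nm


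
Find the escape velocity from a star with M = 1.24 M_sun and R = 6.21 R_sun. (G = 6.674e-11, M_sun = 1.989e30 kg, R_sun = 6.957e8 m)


M = 1.24 * 1.989e30 kg = 2.46636e+30 kg; R = 6.21 * 6.957e8 m = 4.320297e+09 m. v_esc = sqrt(2GM/R) = sqrt(2 * 6.674e-11 * 2.46636e+30 / 4.320297e+09) = 276044.7751

276044.7751 m/s


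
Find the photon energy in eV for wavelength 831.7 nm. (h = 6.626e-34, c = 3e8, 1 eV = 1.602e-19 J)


E = hc/lambda = 6.626e-34 * 3e8 / 8.317e-07 = 2.390e-19 J = 1.4919 eV

1.4919 eV


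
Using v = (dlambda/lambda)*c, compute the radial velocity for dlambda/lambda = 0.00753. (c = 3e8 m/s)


v = (dlambda/lambda) * c = 0.00753 * 3e8 = 2.259e+06

2.259e+06 m/s


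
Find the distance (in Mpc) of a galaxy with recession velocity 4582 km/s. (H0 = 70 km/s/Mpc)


d = v / H0 = 4582 / 70 = 65.4571

65.4571 Mpc


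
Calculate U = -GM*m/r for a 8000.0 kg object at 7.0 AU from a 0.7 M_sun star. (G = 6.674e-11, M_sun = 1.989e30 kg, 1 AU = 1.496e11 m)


M = 0.7 * 1.989e30 kg = 1.3923e+30 kg; r = 7.0 AU * 1.496e11 m/AU = 1.0472e+12 m. U = -GM*m/r = -(6.674e-11 * 1.3923e+30 * 8000.0) / 1.0472e+12 = -7.099e+11

-7.099e+11 J


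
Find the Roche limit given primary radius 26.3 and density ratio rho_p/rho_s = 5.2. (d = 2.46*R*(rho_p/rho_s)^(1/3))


d_Roche = 2.46 * 26.3 * 5.2^(1/3) = 112.0879

112.0879


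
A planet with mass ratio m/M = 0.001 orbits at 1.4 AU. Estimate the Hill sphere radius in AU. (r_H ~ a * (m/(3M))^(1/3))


r_H = a * (m/3M)^(1/3) = 1.4 * (0.001/3)^(1/3) = 0.0971

0.0971 AU


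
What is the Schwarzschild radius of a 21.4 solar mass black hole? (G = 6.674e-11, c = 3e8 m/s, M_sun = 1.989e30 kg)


M = 21.4 * 1.989e30 kg = 4.25646e+31 kg. rs = 2GM/c^2 = 2 * 6.674e-11 * 4.25646e+31 / (3e8)^2 = 63128.0312

63128.0312 m


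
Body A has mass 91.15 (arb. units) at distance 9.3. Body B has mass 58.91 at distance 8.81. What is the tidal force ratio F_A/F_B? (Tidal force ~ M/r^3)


Ratio = (M1/r1^3) / (M2/r2^3) = (91.15/9.3^3) / (58.91/8.81^3) = 1.3154

1.3154


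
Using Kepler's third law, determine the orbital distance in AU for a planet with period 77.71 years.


a = P^(2/3) = 77.71^(2/3) = 18.2103

18.2103 AU


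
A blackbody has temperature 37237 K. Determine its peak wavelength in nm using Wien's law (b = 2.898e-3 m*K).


lam_max = b / T = 2.898e-3 / 37237 = 7.783e-08 m = 77.8258 nm

77.8258 nm


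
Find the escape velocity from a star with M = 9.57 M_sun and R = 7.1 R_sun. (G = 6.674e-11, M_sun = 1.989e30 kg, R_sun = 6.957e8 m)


M = 9.57 * 1.989e30 kg = 1.903473e+31 kg; R = 7.1 * 6.957e8 m = 4.93947e+09 m. v_esc = sqrt(2GM/R) = sqrt(2 * 6.674e-11 * 1.903473e+31 / 4.93947e+09) = 717201.6556

717201.6556 m/s


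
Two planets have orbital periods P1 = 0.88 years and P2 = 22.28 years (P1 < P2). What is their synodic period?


1/P_syn = |1/P1 - 1/P2| = |1/0.88 - 1/22.28| => P_syn = 0.9162

0.9162 years


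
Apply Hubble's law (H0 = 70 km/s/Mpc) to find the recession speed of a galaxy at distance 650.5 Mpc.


v = H0 * d = 70 * 650.5 = 45535.0

45535.0 km/s


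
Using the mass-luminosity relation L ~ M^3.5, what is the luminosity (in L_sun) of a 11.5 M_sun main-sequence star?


L/L_sun = (M/M_sun)^3.5 = 11.5^3.5 = 5157.5381

5157.5381 L_sun


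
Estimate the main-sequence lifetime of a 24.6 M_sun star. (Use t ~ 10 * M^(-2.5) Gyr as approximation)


t = 10 * M^(-2.5) = 10 * 24.6^(-2.5) = 0.0033

0.0033 Gyr


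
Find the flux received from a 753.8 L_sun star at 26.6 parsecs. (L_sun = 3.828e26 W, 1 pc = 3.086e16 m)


F = L / (4*pi*d^2) = 2.886e+29 / (4*pi*(8.209e+17)^2) = 3.408e-08

3.408e-08 W/m^2


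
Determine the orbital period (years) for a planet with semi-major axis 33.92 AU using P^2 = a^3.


P = a^(3/2) = 33.92^1.5 = 197.5531

197.5531 years


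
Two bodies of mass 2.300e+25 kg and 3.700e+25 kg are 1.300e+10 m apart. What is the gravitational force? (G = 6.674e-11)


F = G*m1*m2/r^2 = 6.674e-11 * 2.300e+25 * 3.700e+25 / (1.300e+10)^2 = 6.674e-11 * 8.510e+50 / 1.690e+20 = 3.361e+20

3.361e+20 N


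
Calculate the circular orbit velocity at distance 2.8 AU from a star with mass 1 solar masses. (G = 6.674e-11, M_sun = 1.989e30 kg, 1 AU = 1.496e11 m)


v = sqrt(GM/r) = sqrt(6.674e-11 * 1.989e+30 / 4.189e+11) = 17801.8723

17801.8723 m/s


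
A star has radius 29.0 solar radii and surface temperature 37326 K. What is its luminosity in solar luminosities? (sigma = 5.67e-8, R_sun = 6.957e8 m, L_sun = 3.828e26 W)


R = 29.0 * 6.957e8 m = 2.01753e+10 m. L = 4*pi*R^2*sigma*T^4 = 4*pi*(2.01753e+10)^2 * 5.67e-8 * 37326^4 = 5.629615481e+32 W. L/L_sun = 5.629615481e+32 / 3.828e26 = 1.471e+06

1.471e+06 L_sun


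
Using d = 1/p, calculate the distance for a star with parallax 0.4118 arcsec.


d = 1/p = 1/0.4118 = 2.4284

2.4284 pc


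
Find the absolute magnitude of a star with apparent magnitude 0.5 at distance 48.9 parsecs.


M = m - 5*log10(d) + 5 = 0.5 - 5*log10(48.9) + 5 = -2.9465

-2.9465


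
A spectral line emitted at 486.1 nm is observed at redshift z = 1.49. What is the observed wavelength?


lam_obs = lam_emit * (1 + z) = 486.1 * (1 + 1.49) = 1210.389

1210.389 nm


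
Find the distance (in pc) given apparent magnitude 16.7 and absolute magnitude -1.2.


d = 10^((m - M + 5)/5) = 10^((16.7 - -1.2 + 5)/5) = 38018.9396

38018.9396 pc


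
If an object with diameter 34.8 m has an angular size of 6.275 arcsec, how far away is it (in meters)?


D = size / theta_rad, theta_rad = 6.275 * pi/(180*3600) = 3.042e-05, D = 1.144e+06

1.144e+06 m


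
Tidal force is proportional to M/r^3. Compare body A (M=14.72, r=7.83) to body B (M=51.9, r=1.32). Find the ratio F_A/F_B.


Ratio = (M1/r1^3) / (M2/r2^3) = (14.72/7.83^3) / (51.9/1.32^3) = 0.0014

0.0014


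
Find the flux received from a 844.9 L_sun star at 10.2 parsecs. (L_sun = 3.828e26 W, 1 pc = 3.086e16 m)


F = L / (4*pi*d^2) = 3.234e+29 / (4*pi*(3.148e+17)^2) = 2.598e-07

2.598e-07 W/m^2


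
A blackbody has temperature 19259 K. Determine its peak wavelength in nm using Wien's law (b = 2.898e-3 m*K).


lam_max = b / T = 2.898e-3 / 19259 = 1.505e-07 m = 150.4751 nm

150.4751 nm


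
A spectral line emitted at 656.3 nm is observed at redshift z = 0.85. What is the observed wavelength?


lam_obs = lam_emit * (1 + z) = 656.3 * (1 + 0.85) = 1214.155

1214.155 nm


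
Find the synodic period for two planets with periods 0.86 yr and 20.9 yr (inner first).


1/P_syn = |1/P1 - 1/P2| = |1/0.86 - 1/20.9| => P_syn = 0.8969

0.8969 years


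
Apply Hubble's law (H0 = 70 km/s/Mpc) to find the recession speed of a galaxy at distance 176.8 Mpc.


v = H0 * d = 70 * 176.8 = 12376.0

12376.0 km/s


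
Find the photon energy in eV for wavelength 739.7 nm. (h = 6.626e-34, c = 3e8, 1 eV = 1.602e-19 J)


E = hc/lambda = 6.626e-34 * 3e8 / 7.397e-07 = 2.687e-19 J = 1.6775 eV

1.6775 eV


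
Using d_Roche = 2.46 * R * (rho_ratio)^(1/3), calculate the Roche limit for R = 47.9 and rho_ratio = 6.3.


d_Roche = 2.46 * 47.9 * 6.3^(1/3) = 217.6294

217.6294


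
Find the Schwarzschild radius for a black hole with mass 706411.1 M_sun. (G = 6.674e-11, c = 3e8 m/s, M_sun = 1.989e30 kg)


M = 706411.1 * 1.989e30 kg = 1.405051678e+36 kg. rs = 2GM/c^2 = 2 * 6.674e-11 * 1.405051678e+36 / (3e8)^2 = 2.084e+09

2.084e+09 m


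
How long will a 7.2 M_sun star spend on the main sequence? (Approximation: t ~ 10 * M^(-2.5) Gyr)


t = 10 * M^(-2.5) = 10 * 7.2^(-2.5) = 0.0719

0.0719 Gyr


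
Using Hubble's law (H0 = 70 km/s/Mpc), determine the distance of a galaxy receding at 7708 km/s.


d = v / H0 = 7708 / 70 = 110.1143

110.1143 Mpc


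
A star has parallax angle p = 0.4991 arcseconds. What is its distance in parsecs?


d = 1/p = 1/0.4991 = 2.0036

2.0036 pc


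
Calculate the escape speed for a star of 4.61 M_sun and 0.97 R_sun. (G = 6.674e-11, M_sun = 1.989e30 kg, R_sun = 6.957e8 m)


M = 4.61 * 1.989e30 kg = 9.16929e+30 kg; R = 0.97 * 6.957e8 m = 6.74829e+08 m. v_esc = sqrt(2GM/R) = sqrt(2 * 6.674e-11 * 9.16929e+30 / 6.74829e+08) = 1.347e+06

1.347e+06 m/s


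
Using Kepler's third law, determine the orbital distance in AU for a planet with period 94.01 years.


a = P^(2/3) = 94.01^(2/3) = 20.6752

20.6752 AU


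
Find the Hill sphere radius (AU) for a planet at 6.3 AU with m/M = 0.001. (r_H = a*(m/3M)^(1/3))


r_H = a * (m/3M)^(1/3) = 6.3 * (0.001/3)^(1/3) = 0.4368

0.4368 AU


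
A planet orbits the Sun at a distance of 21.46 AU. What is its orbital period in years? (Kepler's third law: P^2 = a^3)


P = a^(3/2) = 21.46^1.5 = 99.4133

99.4133 years


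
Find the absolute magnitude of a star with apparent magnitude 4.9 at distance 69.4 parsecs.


M = m - 5*log10(d) + 5 = 4.9 - 5*log10(69.4) + 5 = 0.6932

0.6932


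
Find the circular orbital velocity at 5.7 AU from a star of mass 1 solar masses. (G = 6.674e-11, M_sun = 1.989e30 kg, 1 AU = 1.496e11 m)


v = sqrt(GM/r) = sqrt(6.674e-11 * 1.989e+30 / 8.527e+11) = 12476.9165

12476.9165 m/s


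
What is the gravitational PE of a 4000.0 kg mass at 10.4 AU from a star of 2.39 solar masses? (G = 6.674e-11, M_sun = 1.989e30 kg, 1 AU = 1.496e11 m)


M = 2.39 * 1.989e30 kg = 4.75371e+30 kg; r = 10.4 AU * 1.496e11 m/AU = 1.55584e+12 m. U = -GM*m/r = -(6.674e-11 * 4.75371e+30 * 4000.0) / 1.55584e+12 = -8.157e+11

-8.157e+11 J


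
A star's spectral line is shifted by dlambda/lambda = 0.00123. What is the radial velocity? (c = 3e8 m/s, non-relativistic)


v = (dlambda/lambda) * c = 0.00123 * 3e8 = 369000.0

369000.0 m/s


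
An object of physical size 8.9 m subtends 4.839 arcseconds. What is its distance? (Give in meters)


D = size / theta_rad, theta_rad = 4.839 * pi/(180*3600) = 2.346e-05, D = 379366.9716

379366.9716 m


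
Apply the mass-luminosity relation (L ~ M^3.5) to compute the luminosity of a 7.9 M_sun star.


L/L_sun = (M/M_sun)^3.5 = 7.9^3.5 = 1385.7817

1385.7817 L_sun


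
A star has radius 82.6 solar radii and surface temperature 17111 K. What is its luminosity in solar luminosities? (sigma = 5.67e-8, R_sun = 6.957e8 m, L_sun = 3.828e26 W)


R = 82.6 * 6.957e8 m = 5.746482e+10 m. L = 4*pi*R^2*sigma*T^4 = 4*pi*(5.746482e+10)^2 * 5.67e-8 * 17111^4 = 2.016966056e+32 W. L/L_sun = 2.016966056e+32 / 3.828e26 = 526898.1338

526898.1338 L_sun


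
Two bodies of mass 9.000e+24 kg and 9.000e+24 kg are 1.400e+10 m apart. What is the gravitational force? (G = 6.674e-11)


F = G*m1*m2/r^2 = 6.674e-11 * 9.000e+24 * 9.000e+24 / (1.400e+10)^2 = 6.674e-11 * 8.100e+49 / 1.960e+20 = 2.758e+19

2.758e+19 N


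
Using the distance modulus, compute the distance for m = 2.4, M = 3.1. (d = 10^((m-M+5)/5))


d = 10^((m - M + 5)/5) = 10^((2.4 - 3.1 + 5)/5) = 7.2444

7.2444 pc


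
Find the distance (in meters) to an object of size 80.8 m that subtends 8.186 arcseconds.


D = size / theta_rad, theta_rad = 8.186 * pi/(180*3600) = 3.969e-05, D = 2.036e+06

2.036e+06 m


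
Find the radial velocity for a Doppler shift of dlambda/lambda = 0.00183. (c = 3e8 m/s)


v = (dlambda/lambda) * c = 0.00183 * 3e8 = 549000.0

549000.0 m/s


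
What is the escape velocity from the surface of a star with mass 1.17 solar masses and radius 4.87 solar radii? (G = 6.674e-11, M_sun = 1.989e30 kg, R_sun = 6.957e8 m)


M = 1.17 * 1.989e30 kg = 2.32713e+30 kg; R = 4.87 * 6.957e8 m = 3.388059e+09 m. v_esc = sqrt(2GM/R) = sqrt(2 * 6.674e-11 * 2.32713e+30 / 3.388059e+09) = 302790.9839

302790.9839 m/s


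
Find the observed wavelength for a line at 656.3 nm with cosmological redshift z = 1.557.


lam_obs = lam_emit * (1 + z) = 656.3 * (1 + 1.557) = 1678.1591

1678.1591 nm


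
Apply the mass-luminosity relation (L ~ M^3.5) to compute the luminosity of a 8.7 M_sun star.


L/L_sun = (M/M_sun)^3.5 = 8.7^3.5 = 1942.3048

1942.3048 L_sun


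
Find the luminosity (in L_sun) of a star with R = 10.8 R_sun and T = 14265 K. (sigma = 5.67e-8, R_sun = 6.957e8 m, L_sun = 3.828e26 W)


R = 10.8 * 6.957e8 m = 7.51356e+09 m. L = 4*pi*R^2*sigma*T^4 = 4*pi*(7.51356e+09)^2 * 5.67e-8 * 14265^4 = 1.665603192e+30 W. L/L_sun = 1.665603192e+30 / 3.828e26 = 4351.1055

4351.1055 L_sun


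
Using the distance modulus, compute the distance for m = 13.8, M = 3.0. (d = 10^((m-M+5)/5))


d = 10^((m - M + 5)/5) = 10^((13.8 - 3.0 + 5)/5) = 1445.4398

1445.4398 pc


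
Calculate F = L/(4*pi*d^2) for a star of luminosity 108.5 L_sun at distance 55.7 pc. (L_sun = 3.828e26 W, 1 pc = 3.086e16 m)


F = L / (4*pi*d^2) = 4.153e+28 / (4*pi*(1.719e+18)^2) = 1.119e-09

1.119e-09 W/m^2


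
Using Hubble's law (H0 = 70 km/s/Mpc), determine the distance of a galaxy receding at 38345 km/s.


d = v / H0 = 38345 / 70 = 547.7857

547.7857 Mpc


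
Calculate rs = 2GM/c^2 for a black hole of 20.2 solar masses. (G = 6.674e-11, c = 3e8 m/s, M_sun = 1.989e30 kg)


M = 20.2 * 1.989e30 kg = 4.01778e+31 kg. rs = 2GM/c^2 = 2 * 6.674e-11 * 4.01778e+31 / (3e8)^2 = 59588.1416

59588.1416 m


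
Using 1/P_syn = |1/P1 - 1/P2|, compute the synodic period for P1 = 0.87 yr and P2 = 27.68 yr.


1/P_syn = |1/P1 - 1/P2| = |1/0.87 - 1/27.68| => P_syn = 0.8982

0.8982 years


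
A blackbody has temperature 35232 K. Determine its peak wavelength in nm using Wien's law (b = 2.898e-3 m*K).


lam_max = b / T = 2.898e-3 / 35232 = 8.225e-08 m = 82.2548 nm

82.2548 nm


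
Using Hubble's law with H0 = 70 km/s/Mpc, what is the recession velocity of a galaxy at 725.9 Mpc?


v = H0 * d = 70 * 725.9 = 50813.0

50813.0 km/s


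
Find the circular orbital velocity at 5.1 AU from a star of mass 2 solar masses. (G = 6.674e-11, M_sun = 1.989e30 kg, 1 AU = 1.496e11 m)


v = sqrt(GM/r) = sqrt(6.674e-11 * 3.978e+30 / 7.630e+11) = 18654.1131

18654.1131 m/s


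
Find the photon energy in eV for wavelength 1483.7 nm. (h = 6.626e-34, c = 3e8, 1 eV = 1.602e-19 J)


E = hc/lambda = 6.626e-34 * 3e8 / 1.484e-06 = 1.340e-19 J = 0.8363 eV

0.8363 eV


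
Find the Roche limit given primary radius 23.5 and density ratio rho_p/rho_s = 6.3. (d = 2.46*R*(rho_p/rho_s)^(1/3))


d_Roche = 2.46 * 23.5 * 6.3^(1/3) = 106.7701

106.7701


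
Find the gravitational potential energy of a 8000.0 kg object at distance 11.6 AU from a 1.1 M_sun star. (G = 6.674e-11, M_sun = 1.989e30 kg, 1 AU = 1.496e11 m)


M = 1.1 * 1.989e30 kg = 2.1879e+30 kg; r = 11.6 AU * 1.496e11 m/AU = 1.73536e+12 m. U = -GM*m/r = -(6.674e-11 * 2.1879e+30 * 8000.0) / 1.73536e+12 = -6.732e+11

-6.732e+11 J


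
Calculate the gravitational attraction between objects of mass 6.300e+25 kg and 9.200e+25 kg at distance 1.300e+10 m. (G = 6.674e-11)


F = G*m1*m2/r^2 = 6.674e-11 * 6.300e+25 * 9.200e+25 / (1.300e+10)^2 = 6.674e-11 * 5.796e+51 / 1.690e+20 = 2.289e+21

2.289e+21 N


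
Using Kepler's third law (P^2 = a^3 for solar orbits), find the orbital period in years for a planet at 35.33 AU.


P = a^(3/2) = 35.33^1.5 = 209.9981

209.9981 years


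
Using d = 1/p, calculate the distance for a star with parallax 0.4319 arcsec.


d = 1/p = 1/0.4319 = 2.3154

2.3154 pc


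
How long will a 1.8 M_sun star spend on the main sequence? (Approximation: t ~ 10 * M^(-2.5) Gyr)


t = 10 * M^(-2.5) = 10 * 1.8^(-2.5) = 2.3005

2.3005 Gyr


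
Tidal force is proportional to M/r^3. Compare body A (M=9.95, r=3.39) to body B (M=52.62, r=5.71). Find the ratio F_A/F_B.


Ratio = (M1/r1^3) / (M2/r2^3) = (9.95/3.39^3) / (52.62/5.71^3) = 0.9036

0.9036


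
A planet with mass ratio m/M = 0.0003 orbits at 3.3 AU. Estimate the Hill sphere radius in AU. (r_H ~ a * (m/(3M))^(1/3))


r_H = a * (m/3M)^(1/3) = 3.3 * (0.0003/3)^(1/3) = 0.1532

0.1532 AU


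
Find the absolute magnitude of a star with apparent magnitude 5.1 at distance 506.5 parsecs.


M = m - 5*log10(d) + 5 = 5.1 - 5*log10(506.5) + 5 = -3.4229

-3.4229


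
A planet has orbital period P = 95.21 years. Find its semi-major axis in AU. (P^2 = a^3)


a = P^(2/3) = 95.21^(2/3) = 20.8508

20.8508 AU


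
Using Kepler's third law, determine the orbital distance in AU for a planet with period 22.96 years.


a = P^(2/3) = 22.96^(2/3) = 8.0782

8.0782 AU


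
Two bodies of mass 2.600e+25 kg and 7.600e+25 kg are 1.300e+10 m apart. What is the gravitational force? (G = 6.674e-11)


F = G*m1*m2/r^2 = 6.674e-11 * 2.600e+25 * 7.600e+25 / (1.300e+10)^2 = 6.674e-11 * 1.976e+51 / 1.690e+20 = 7.803e+20

7.803e+20 N


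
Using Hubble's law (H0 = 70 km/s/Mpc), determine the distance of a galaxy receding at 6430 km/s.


d = v / H0 = 6430 / 70 = 91.8571

91.8571 Mpc


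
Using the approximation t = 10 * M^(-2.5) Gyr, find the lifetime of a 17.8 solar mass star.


t = 10 * M^(-2.5) = 10 * 17.8^(-2.5) = 0.0075

0.0075 Gyr


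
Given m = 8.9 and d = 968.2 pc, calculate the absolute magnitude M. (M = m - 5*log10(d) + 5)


M = m - 5*log10(d) + 5 = 8.9 - 5*log10(968.2) + 5 = -1.0298

-1.0298


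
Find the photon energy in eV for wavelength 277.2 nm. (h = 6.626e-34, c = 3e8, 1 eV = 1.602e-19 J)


E = hc/lambda = 6.626e-34 * 3e8 / 2.772e-07 = 7.171e-19 J = 4.4763 eV

4.4763 eV


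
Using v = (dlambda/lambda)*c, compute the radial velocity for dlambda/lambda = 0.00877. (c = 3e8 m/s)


v = (dlambda/lambda) * c = 0.00877 * 3e8 = 2.631e+06

2.631e+06 m/s


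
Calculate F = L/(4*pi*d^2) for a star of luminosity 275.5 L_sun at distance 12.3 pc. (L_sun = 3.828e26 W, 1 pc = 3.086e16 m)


F = L / (4*pi*d^2) = 1.055e+29 / (4*pi*(3.796e+17)^2) = 5.825e-08

5.825e-08 W/m^2


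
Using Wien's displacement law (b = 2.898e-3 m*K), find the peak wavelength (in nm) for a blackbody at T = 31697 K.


lam_max = b / T = 2.898e-3 / 31697 = 9.143e-08 m = 91.4282 nm

91.4282 nm


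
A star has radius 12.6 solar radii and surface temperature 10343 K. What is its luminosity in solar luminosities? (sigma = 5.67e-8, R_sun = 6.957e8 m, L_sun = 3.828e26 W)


R = 12.6 * 6.957e8 m = 8.76582e+09 m. L = 4*pi*R^2*sigma*T^4 = 4*pi*(8.76582e+09)^2 * 5.67e-8 * 10343^4 = 6.26562096e+29 W. L/L_sun = 6.26562096e+29 / 3.828e26 = 1636.7871

1636.7871 L_sun


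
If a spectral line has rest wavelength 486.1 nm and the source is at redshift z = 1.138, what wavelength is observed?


lam_obs = lam_emit * (1 + z) = 486.1 * (1 + 1.138) = 1039.2818

1039.2818 nm


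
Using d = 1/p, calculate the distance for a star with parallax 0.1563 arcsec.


d = 1/p = 1/0.1563 = 6.398

6.398 pc


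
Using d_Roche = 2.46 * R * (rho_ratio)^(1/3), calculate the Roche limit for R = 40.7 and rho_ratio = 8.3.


d_Roche = 2.46 * 40.7 * 8.3^(1/3) = 202.7164

202.7164


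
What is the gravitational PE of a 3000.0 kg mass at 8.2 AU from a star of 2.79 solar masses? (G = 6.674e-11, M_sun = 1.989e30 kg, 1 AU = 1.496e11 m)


M = 2.79 * 1.989e30 kg = 5.54931e+30 kg; r = 8.2 AU * 1.496e11 m/AU = 1.22672e+12 m. U = -GM*m/r = -(6.674e-11 * 5.54931e+30 * 3000.0) / 1.22672e+12 = -9.057e+11

-9.057e+11 J


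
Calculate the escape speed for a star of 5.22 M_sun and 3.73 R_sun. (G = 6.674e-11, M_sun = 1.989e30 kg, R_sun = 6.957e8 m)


M = 5.22 * 1.989e30 kg = 1.038258e+31 kg; R = 3.73 * 6.957e8 m = 2.594961e+09 m. v_esc = sqrt(2GM/R) = sqrt(2 * 6.674e-11 * 1.038258e+31 / 2.594961e+09) = 730794.5914

730794.5914 m/s


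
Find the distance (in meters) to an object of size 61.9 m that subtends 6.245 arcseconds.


D = size / theta_rad, theta_rad = 6.245 * pi/(180*3600) = 3.028e-05, D = 2.044e+06

2.044e+06 m


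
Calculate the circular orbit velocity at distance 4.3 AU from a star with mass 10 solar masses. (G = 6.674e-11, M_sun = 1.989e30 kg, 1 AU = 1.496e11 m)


v = sqrt(GM/r) = sqrt(6.674e-11 * 1.989e+31 / 6.433e+11) = 45426.6246

45426.6246 m/s


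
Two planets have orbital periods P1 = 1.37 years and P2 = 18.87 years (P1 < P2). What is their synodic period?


1/P_syn = |1/P1 - 1/P2| = |1/1.37 - 1/18.87| => P_syn = 1.4773

1.4773 years


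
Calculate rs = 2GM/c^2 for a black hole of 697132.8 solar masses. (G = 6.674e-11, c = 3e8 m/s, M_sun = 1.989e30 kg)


M = 697132.8 * 1.989e30 kg = 1.386597139e+36 kg. rs = 2GM/c^2 = 2 * 6.674e-11 * 1.386597139e+36 / (3e8)^2 = 2.056e+09

2.056e+09 m


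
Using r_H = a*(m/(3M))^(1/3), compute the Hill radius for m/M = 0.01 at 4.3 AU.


r_H = a * (m/3M)^(1/3) = 4.3 * (0.01/3)^(1/3) = 0.6423

0.6423 AU


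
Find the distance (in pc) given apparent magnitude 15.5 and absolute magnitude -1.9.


d = 10^((m - M + 5)/5) = 10^((15.5 - -1.9 + 5)/5) = 30199.5172

30199.5172 pc


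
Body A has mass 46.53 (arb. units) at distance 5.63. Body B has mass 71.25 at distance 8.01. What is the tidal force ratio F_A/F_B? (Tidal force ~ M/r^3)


Ratio = (M1/r1^3) / (M2/r2^3) = (46.53/5.63^3) / (71.25/8.01^3) = 1.8807

1.8807


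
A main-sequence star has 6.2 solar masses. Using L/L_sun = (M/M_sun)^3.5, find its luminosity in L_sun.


L/L_sun = (M/M_sun)^3.5 = 6.2^3.5 = 593.4319

593.4319 L_sun


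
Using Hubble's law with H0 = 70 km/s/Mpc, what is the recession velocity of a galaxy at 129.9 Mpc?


v = H0 * d = 70 * 129.9 = 9093.0

9093.0 km/s


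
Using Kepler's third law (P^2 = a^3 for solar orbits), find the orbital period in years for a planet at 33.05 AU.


P = a^(3/2) = 33.05^1.5 = 190.0016

190.0016 years


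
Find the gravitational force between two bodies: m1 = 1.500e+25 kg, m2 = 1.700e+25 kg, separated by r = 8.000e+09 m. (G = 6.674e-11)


F = G*m1*m2/r^2 = 6.674e-11 * 1.500e+25 * 1.700e+25 / (8.000e+09)^2 = 6.674e-11 * 2.550e+50 / 6.400e+19 = 2.659e+20

2.659e+20 N


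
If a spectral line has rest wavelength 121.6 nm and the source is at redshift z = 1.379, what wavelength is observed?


lam_obs = lam_emit * (1 + z) = 121.6 * (1 + 1.379) = 289.2864

289.2864 nm


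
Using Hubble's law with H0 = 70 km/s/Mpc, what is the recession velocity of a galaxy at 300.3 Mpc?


v = H0 * d = 70 * 300.3 = 21021.0

21021.0 km/s


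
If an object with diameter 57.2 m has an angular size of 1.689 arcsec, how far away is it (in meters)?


D = size / theta_rad, theta_rad = 1.689 * pi/(180*3600) = 8.189e-06, D = 6.985e+06

6.985e+06 m


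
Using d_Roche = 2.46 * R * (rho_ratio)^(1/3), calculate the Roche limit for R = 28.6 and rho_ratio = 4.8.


d_Roche = 2.46 * 28.6 * 4.8^(1/3) = 118.6811

118.6811


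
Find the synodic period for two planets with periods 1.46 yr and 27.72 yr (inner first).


1/P_syn = |1/P1 - 1/P2| = |1/1.46 - 1/27.72| => P_syn = 1.5412

1.5412 years


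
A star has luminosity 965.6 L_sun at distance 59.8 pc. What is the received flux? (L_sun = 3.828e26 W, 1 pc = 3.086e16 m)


F = L / (4*pi*d^2) = 3.696e+29 / (4*pi*(1.845e+18)^2) = 8.637e-09

8.637e-09 W/m^2


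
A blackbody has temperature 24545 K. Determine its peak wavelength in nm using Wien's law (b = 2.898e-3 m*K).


lam_max = b / T = 2.898e-3 / 24545 = 1.181e-07 m = 118.0689 nm

118.0689 nm


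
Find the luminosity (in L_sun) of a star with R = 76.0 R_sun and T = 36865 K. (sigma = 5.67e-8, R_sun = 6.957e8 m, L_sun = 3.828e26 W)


R = 76.0 * 6.957e8 m = 5.28732e+10 m. L = 4*pi*R^2*sigma*T^4 = 4*pi*(5.28732e+10)^2 * 5.67e-8 * 36865^4 = 3.678926126e+33 W. L/L_sun = 3.678926126e+33 / 3.828e26 = 9.611e+06

9.611e+06 L_sun


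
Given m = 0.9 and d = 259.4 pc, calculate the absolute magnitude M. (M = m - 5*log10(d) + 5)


M = m - 5*log10(d) + 5 = 0.9 - 5*log10(259.4) + 5 = -6.1698

-6.1698


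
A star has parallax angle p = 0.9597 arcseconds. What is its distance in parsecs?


d = 1/p = 1/0.9597 = 1.042

1.042 pc


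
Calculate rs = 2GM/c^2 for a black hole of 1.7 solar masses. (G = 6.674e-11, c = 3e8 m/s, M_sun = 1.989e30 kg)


M = 1.7 * 1.989e30 kg = 3.3813e+30 kg. rs = 2GM/c^2 = 2 * 6.674e-11 * 3.3813e+30 / (3e8)^2 = 5014.8436

5014.8436 m


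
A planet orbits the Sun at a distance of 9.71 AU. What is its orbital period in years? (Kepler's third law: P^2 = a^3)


P = a^(3/2) = 9.71^1.5 = 30.2572

30.2572 years


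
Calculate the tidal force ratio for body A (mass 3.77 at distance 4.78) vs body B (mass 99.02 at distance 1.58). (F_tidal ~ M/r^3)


Ratio = (M1/r1^3) / (M2/r2^3) = (3.77/4.78^3) / (99.02/1.58^3) = 0.0014

0.0014


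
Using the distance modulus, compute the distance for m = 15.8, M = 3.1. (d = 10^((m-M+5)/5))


d = 10^((m - M + 5)/5) = 10^((15.8 - 3.1 + 5)/5) = 3467.3685

3467.3685 pc


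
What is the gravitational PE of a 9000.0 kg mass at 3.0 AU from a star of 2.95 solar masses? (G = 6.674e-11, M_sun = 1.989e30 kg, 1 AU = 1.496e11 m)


M = 2.95 * 1.989e30 kg = 5.86755e+30 kg; r = 3.0 AU * 1.496e11 m/AU = 4.488e+11 m. U = -GM*m/r = -(6.674e-11 * 5.86755e+30 * 9000.0) / 4.488e+11 = -7.853e+12

-7.853e+12 J


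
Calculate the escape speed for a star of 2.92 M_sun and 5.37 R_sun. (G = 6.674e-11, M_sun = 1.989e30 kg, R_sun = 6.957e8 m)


M = 2.92 * 1.989e30 kg = 5.80788e+30 kg; R = 5.37 * 6.957e8 m = 3.735909e+09 m. v_esc = sqrt(2GM/R) = sqrt(2 * 6.674e-11 * 5.80788e+30 / 3.735909e+09) = 455531.8754

455531.8754 m/s


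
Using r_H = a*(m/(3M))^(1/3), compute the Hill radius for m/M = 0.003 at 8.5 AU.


r_H = a * (m/3M)^(1/3) = 8.5 * (0.003/3)^(1/3) = 0.85

0.85 AU


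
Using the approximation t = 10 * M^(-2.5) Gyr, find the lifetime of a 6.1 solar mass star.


t = 10 * M^(-2.5) = 10 * 6.1^(-2.5) = 0.1088

0.1088 Gyr


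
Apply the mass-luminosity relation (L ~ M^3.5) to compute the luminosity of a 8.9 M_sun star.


L/L_sun = (M/M_sun)^3.5 = 8.9^3.5 = 2103.1247

2103.1247 L_sun


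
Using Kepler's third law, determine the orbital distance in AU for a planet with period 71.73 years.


a = P^(2/3) = 71.73^(2/3) = 17.2637

17.2637 AU


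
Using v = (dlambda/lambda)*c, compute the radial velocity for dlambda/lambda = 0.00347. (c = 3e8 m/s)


v = (dlambda/lambda) * c = 0.00347 * 3e8 = 1.041e+06

1.041e+06 m/s


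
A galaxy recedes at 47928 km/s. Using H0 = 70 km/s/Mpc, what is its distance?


d = v / H0 = 47928 / 70 = 684.6857

684.6857 Mpc


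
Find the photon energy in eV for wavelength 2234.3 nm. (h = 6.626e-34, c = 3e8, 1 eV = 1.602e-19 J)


E = hc/lambda = 6.626e-34 * 3e8 / 2.234e-06 = 8.897e-20 J = 0.5554 eV

0.5554 eV


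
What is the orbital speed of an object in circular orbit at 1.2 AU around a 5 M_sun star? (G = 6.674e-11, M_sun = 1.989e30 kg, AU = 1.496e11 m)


v = sqrt(GM/r) = sqrt(6.674e-11 * 9.945e+30 / 1.795e+11) = 60804.9695

60804.9695 m/s


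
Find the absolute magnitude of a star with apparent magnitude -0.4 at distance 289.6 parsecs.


M = m - 5*log10(d) + 5 = -0.4 - 5*log10(289.6) + 5 = -7.709

-7.709


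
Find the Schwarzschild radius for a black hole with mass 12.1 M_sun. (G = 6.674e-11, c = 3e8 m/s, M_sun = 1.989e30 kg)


M = 12.1 * 1.989e30 kg = 2.40669e+31 kg. rs = 2GM/c^2 = 2 * 6.674e-11 * 2.40669e+31 / (3e8)^2 = 35693.8868

35693.8868 m


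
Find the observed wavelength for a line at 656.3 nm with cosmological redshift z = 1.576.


lam_obs = lam_emit * (1 + z) = 656.3 * (1 + 1.576) = 1690.6288

1690.6288 nm


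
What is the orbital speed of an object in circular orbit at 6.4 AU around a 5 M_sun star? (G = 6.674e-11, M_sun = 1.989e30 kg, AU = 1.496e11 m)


v = sqrt(GM/r) = sqrt(6.674e-11 * 9.945e+30 / 9.574e+11) = 26329.3241

26329.3241 m/s


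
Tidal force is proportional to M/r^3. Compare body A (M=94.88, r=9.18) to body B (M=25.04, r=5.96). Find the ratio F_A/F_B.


Ratio = (M1/r1^3) / (M2/r2^3) = (94.88/9.18^3) / (25.04/5.96^3) = 1.0369

1.0369


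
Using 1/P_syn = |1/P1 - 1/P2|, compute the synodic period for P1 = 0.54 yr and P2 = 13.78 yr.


1/P_syn = |1/P1 - 1/P2| = |1/0.54 - 1/13.78| => P_syn = 0.562

0.562 years


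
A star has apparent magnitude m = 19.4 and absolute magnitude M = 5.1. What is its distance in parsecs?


d = 10^((m - M + 5)/5) = 10^((19.4 - 5.1 + 5)/5) = 7244.3596

7244.3596 pc


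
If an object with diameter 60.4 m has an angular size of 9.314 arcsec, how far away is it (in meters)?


D = size / theta_rad, theta_rad = 9.314 * pi/(180*3600) = 4.516e-05, D = 1.338e+06

1.338e+06 m


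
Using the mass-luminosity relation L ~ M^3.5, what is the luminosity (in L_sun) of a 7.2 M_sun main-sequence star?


L/L_sun = (M/M_sun)^3.5 = 7.2^3.5 = 1001.5295

1001.5295 L_sun


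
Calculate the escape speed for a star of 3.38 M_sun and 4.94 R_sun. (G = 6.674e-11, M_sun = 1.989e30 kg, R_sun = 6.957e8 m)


M = 3.38 * 1.989e30 kg = 6.72282e+30 kg; R = 4.94 * 6.957e8 m = 3.436758e+09 m. v_esc = sqrt(2GM/R) = sqrt(2 * 6.674e-11 * 6.72282e+30 / 3.436758e+09) = 510986.4272

510986.4272 m/s


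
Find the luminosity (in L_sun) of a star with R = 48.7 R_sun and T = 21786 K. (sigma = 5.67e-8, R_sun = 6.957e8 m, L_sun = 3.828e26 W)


R = 48.7 * 6.957e8 m = 3.388059e+10 m. L = 4*pi*R^2*sigma*T^4 = 4*pi*(3.388059e+10)^2 * 5.67e-8 * 21786^4 = 1.842488769e+32 W. L/L_sun = 1.842488769e+32 / 3.828e26 = 481318.9051

481318.9051 L_sun


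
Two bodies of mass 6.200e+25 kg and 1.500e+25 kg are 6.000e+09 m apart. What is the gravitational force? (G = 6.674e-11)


F = G*m1*m2/r^2 = 6.674e-11 * 6.200e+25 * 1.500e+25 / (6.000e+09)^2 = 6.674e-11 * 9.300e+50 / 3.600e+19 = 1.724e+21

1.724e+21 N


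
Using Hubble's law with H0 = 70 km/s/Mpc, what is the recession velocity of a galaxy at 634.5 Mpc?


v = H0 * d = 70 * 634.5 = 44415.0

44415.0 km/s


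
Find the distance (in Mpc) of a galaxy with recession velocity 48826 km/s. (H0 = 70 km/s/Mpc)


d = v / H0 = 48826 / 70 = 697.5143

697.5143 Mpc
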